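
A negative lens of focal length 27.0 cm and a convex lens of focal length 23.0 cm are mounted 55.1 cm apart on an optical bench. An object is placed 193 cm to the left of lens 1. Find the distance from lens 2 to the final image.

32.5 cm

Lens 1 is diverging, so f₁ = −27.0 cm.
Lens 1: 1/d_i1 = 1/f₁ − 1/d_o1 = 1/(-27.0) − 1/(193) = -0.04222, so d_i1 = -23.69 cm.
The intermediate image is 23.69 cm to the left of lens 1 (virtual), which is 55.1 − (-23.69) = 78.79 cm to the left of lens 2, so d_o2 = +78.79 cm.
Lens 2: 1/d_i2 = 1/f₂ − 1/d_o2 = 1/(23.0) − 1/(78.79) = 0.03079, so d_i2 = 32.5 cm.
The final image is real, 32.5 cm to the right of lens 2 (overall magnification ≈ -0.051).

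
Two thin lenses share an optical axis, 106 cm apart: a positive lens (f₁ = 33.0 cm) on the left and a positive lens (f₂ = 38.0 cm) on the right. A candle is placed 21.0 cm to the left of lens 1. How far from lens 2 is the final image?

Lens 1: 1/d_i1 = 1/f₁ − 1/d_o1 = 1/(33.0) − 1/(21.0) = -0.01732, so d_i1 = -57.75 cm.
The intermediate image is 57.75 cm to the left of lens 1 (virtual), which is 106 − (-57.75) = 163.8 cm to the left of lens 2, so d_o2 = +163.8 cm.
Lens 2: 1/d_i2 = 1/f₂ − 1/d_o2 = 1/(38.0) − 1/(163.8) = 0.02021, so d_i2 = 49.5 cm.
The final image is real, 49.5 cm to the right of lens 2 (overall magnification ≈ -0.83).

49.5 cm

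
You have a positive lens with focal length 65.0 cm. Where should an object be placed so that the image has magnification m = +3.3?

45.3 cm

m = −d_i/d_o ⇒ d_i = −m·d_o.
1/f = 1/d_o + 1/d_i = 1/d_o − 1/(m·d_o) = (1 − 1/m)/d_o, so d_o = f(1 − 1/m) = (65.00)(1 − 1/(+3.3)) = 45.3 cm.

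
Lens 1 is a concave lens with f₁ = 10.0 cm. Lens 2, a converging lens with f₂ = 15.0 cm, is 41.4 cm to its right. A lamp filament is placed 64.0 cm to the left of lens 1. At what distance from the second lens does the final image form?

21.4 cm

Lens 1 is diverging, so f₁ = −10.0 cm.
Lens 1: 1/d_i1 = 1/f₁ − 1/d_o1 = 1/(-10.0) − 1/(64.0) = -0.1156, so d_i1 = -8.649 cm.
The intermediate image is 8.649 cm to the left of lens 1 (virtual), which is 41.4 − (-8.649) = 50.05 cm to the left of lens 2, so d_o2 = +50.05 cm.
Lens 2: 1/d_i2 = 1/f₂ − 1/d_o2 = 1/(15.0) − 1/(50.05) = 0.04669, so d_i2 = 21.4 cm.
The final image is real, 21.4 cm to the right of lens 2 (overall magnification ≈ -0.058).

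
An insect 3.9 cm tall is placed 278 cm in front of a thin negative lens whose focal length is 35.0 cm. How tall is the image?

0.436 cm

For a negative lens, f = -35.0 cm.
1/d_i = 1/f − 1/d_o = 1/(-35.00) − 1/(278) = -0.03217, so d_i = -31.09 cm.
m = −d_i/d_o = +0.1118.
|h_i| = |m|·h_o = 0.1118 × 3.9 = 0.436 cm. The image is virtual, upright and reduced, on the same side as the object.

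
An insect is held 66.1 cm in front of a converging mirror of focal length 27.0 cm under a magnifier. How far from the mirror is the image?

45.6 cm

Mirror equation: 1/d_i = 1/f − 1/d_o = 1/(27.00) − 1/(66.1) = 0.03704 − 0.01513 = 0.02191, so d_i = 45.6 cm.
The image is real, inverted and reduced, in front of the mirror.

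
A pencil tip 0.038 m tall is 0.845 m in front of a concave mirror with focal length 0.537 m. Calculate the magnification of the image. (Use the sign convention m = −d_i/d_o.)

m = -1.74

1/d_i = 1/f − 1/d_o = 1/(0.5370) − 1/(0.845) = 0.6788, so d_i = 1.473 m.
m = −d_i/d_o = −(1.473)/(0.845) = -1.74.
The image is real, inverted and enlarged, in front of the mirror.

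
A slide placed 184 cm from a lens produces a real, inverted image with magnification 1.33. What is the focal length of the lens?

m = −d_i/d_o ⇒ d_i = −m·d_o = −(-1.33)·(184) = 244.7 cm.
1/f = 1/d_o + 1/d_i = 1/(184) + 1/(244.7) = 0.009521, so f = 105 cm.
Since f is positive, the lens is converging.

f = 105 cm (converging)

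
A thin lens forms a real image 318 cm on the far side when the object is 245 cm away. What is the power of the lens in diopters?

P = +0.723 D

d_i = +318 cm.
1/f = 1/d_o + 1/d_i = 1/(245) + 1/(318) = 0.007226 cm⁻¹.
f = 138.4 cm = 1.384 m, so P = 1/f = +0.723 D.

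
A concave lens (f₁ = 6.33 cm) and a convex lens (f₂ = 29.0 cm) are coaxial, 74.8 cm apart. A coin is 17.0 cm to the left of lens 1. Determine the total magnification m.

m = -0.156

f₁ = −6.33 cm (diverging).
Lens 1: 1/d_i1 = 1/(-6.33) − 1/(17.0) = -0.2168, so d_i1 = -4.613 cm; m₁ = −d_i1/d_o1 = +0.2714.
d_o2 = 74.8 − (-4.613) = 79.41 cm.
Lens 2: 1/d_i2 = 1/(29.0) − 1/(79.41) = 0.02189, so d_i2 = 45.68 cm; m₂ = −d_i2/d_o2 = -0.5753.
m = m₁·m₂ = (+0.2714)(-0.5753) = -0.156.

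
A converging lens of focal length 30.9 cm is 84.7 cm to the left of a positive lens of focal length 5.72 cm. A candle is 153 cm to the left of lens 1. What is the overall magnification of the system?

m = +0.0360

Lens 1: 1/d_i1 = 1/(30.9) − 1/(153) = 0.02583, so d_i1 = 38.72 cm; m₁ = −d_i1/d_o1 = -0.2531.
d_o2 = 84.7 − (38.72) = 45.98 cm.
Lens 2: 1/d_i2 = 1/(5.72) − 1/(45.98) = 0.1531, so d_i2 = 6.533 cm; m₂ = −d_i2/d_o2 = -0.1421.
m = m₁·m₂ = (-0.2531)(-0.1421) = +0.0360.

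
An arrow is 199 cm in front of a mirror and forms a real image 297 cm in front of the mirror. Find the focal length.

f = 119 cm (concave)

Real image ⇒ d_i = +297 cm.
1/f = 1/d_o + 1/d_i = 1/(199) + 1/(297) = 0.008392, so f = 119 cm.
Since f is positive, the mirror is concave.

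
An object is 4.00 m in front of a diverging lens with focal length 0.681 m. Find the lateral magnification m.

m = +0.145

For a diverging lens, f = -0.681 m.
1/d_i = 1/f − 1/d_o = 1/(-0.6810) − 1/(4.00) = -1.718, so d_i = -0.5819 m.
m = −d_i/d_o = −(-0.5819)/(4.00) = +0.145.
The image is virtual, upright and reduced, on the same side as the object.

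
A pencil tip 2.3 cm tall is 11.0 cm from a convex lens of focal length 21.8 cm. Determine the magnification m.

1/d_i = 1/f − 1/d_o = 1/(21.80) − 1/(11.0) = -0.04504, so d_i = -22.20 cm.
m = −d_i/d_o = −(-22.20)/(11.0) = +2.02.
The image is virtual, upright and enlarged, on the same side as the object.

m = +2.02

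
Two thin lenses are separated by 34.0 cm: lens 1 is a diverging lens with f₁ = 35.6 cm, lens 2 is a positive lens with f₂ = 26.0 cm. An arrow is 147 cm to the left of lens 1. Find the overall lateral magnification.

f₁ = −35.6 cm (diverging).
Lens 1: 1/d_i1 = 1/(-35.6) − 1/(147) = -0.03489, so d_i1 = -28.66 cm; m₁ = −d_i1/d_o1 = +0.1950.
d_o2 = 34.0 − (-28.66) = 62.66 cm.
Lens 2: 1/d_i2 = 1/(26.0) − 1/(62.66) = 0.02250, so d_i2 = 44.44 cm; m₂ = −d_i2/d_o2 = -0.7092.
m = m₁·m₂ = (+0.1950)(-0.7092) = -0.138.

m = -0.138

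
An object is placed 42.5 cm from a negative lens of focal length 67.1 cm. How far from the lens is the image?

For a negative lens, f = -67.1 cm.
Thin-lens equation: 1/v = 1/f − 1/u = 1/(-67.10) − 1/(42.5) = -0.01490 − 0.02353 = -0.03843, so v = -26.0 cm.
The image is virtual, upright and reduced, on the same side as the object.

26.0 cm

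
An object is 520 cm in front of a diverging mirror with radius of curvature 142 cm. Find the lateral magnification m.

m = +0.120

f = R/2 = 142/2 = 71.00 cm; for a diverging mirror, f = -71.00 cm.
1/d_i = 1/f − 1/d_o = 1/(-71.00) − 1/(520) = -0.01601, so d_i = -62.47 cm.
m = −d_i/d_o = −(-62.47)/(520) = +0.120.
The image is virtual, upright and reduced, behind the mirror.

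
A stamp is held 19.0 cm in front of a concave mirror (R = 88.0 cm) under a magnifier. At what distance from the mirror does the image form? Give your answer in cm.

33.4 cm

f = R/2 = 88.0/2 = 44.00 cm.
Mirror equation: 1/s_i = 1/f − 1/s_o = 1/(44.00) − 1/(19.0) = 0.02273 − 0.05263 = -0.02990, so s_i = -33.4 cm.
The image is virtual, upright and enlarged, behind the mirror.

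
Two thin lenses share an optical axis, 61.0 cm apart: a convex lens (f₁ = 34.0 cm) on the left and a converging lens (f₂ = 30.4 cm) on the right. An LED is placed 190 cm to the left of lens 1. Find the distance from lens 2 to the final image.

55.1 cm

Lens 1: 1/d_i1 = 1/f₁ − 1/d_o1 = 1/(34.0) − 1/(190) = 0.02415, so d_i1 = 41.41 cm.
The intermediate image is 41.41 cm to the right of lens 1, which is 61.0 − (41.41) = 19.59 cm to the left of lens 2, so d_o2 = +19.59 cm.
Lens 2: 1/d_i2 = 1/f₂ − 1/d_o2 = 1/(30.4) − 1/(19.59) = -0.01815, so d_i2 = -55.1 cm.
The final image is virtual, 55.1 cm to the left of lens 2 (overall magnification ≈ -0.61).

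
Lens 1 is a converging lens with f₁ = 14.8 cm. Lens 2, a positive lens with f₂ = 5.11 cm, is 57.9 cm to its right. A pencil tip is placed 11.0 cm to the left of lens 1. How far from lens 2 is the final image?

5.38 cm

Lens 1: 1/d_i1 = 1/f₁ − 1/d_o1 = 1/(14.8) − 1/(11.0) = -0.02334, so d_i1 = -42.84 cm.
The intermediate image is 42.84 cm to the left of lens 1 (virtual), which is 57.9 − (-42.84) = 100.7 cm to the left of lens 2, so d_o2 = +100.7 cm.
Lens 2: 1/d_i2 = 1/f₂ − 1/d_o2 = 1/(5.11) − 1/(100.7) = 0.1858, so d_i2 = 5.38 cm.
The final image is real, 5.38 cm to the right of lens 2 (overall magnification ≈ -0.21).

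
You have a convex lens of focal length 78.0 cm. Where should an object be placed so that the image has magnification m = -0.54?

m = −d_i/d_o ⇒ d_i = −m·d_o.
1/f = 1/d_o + 1/d_i = 1/d_o − 1/(m·d_o) = (1 − 1/m)/d_o, so d_o = f(1 − 1/m) = (78.00)(1 − 1/(-0.54)) = 222 cm.

222 cm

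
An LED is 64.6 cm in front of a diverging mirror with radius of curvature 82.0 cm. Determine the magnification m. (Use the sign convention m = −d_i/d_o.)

f = R/2 = 82.0/2 = 41.00 cm; for a diverging mirror, f = -41.00 cm.
1/d_i = 1/f − 1/d_o = 1/(-41.00) − 1/(64.6) = -0.03987, so d_i = -25.08 cm.
m = −d_i/d_o = −(-25.08)/(64.6) = +0.388.
The image is virtual, upright and reduced, behind the mirror.

m = +0.388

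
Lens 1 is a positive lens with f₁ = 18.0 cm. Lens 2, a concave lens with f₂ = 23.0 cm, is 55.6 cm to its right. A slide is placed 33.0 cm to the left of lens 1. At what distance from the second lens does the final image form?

Lens 1: 1/d_i1 = 1/f₁ − 1/d_o1 = 1/(18.0) − 1/(33.0) = 0.02525, so d_i1 = 39.60 cm.
The intermediate image is 39.60 cm to the right of lens 1, which is 55.6 − (39.60) = 16.00 cm to the left of lens 2, so d_o2 = +16.00 cm.
Lens 2 is diverging, so f₂ = −23.0 cm.
Lens 2: 1/d_i2 = 1/f₂ − 1/d_o2 = 1/(-23.0) − 1/(16.00) = -0.1060, so d_i2 = -9.44 cm.
The final image is virtual, 9.44 cm to the left of lens 2 (overall magnification ≈ -0.71).

9.44 cm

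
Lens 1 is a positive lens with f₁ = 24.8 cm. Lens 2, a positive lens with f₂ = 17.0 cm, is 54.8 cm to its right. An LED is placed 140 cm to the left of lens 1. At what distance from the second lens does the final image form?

54.7 cm

Lens 1: 1/d_i1 = 1/f₁ − 1/d_o1 = 1/(24.8) − 1/(140) = 0.03318, so d_i1 = 30.14 cm.
The intermediate image is 30.14 cm to the right of lens 1, which is 54.8 − (30.14) = 24.66 cm to the left of lens 2, so d_o2 = +24.66 cm.
Lens 2: 1/d_i2 = 1/f₂ − 1/d_o2 = 1/(17.0) − 1/(24.66) = 0.01827, so d_i2 = 54.7 cm.
The final image is real, 54.7 cm to the right of lens 2 (overall magnification ≈ 0.48).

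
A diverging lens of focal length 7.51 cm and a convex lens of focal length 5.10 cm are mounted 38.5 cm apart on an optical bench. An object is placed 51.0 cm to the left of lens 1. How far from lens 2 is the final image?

Lens 1 is diverging, so f₁ = −7.51 cm.
Lens 1: 1/d_i1 = 1/f₁ − 1/d_o1 = 1/(-7.51) − 1/(51.0) = -0.1528, so d_i1 = -6.546 cm.
The intermediate image is 6.546 cm to the left of lens 1 (virtual), which is 38.5 − (-6.546) = 45.05 cm to the left of lens 2, so d_o2 = +45.05 cm.
Lens 2: 1/d_i2 = 1/f₂ − 1/d_o2 = 1/(5.10) − 1/(45.05) = 0.1739, so d_i2 = 5.75 cm.
The final image is real, 5.75 cm to the right of lens 2 (overall magnification ≈ -0.016).

5.75 cm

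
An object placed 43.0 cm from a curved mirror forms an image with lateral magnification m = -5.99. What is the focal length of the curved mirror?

m = −d_i/d_o ⇒ d_i = −m·d_o = −(-5.99)·(43.0) = 257.6 cm.
1/f = 1/d_o + 1/d_i = 1/(43.0) + 1/(257.6) = 0.02714, so f = 36.8 cm.
Since f is positive, the curved mirror is concave.

f = 36.8 cm (concave)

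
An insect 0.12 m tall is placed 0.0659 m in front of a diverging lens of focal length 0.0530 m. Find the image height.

For a diverging lens, f = -0.0530 m.
1/d_i = 1/f − 1/d_o = 1/(-0.05300) − 1/(0.0659) = -34.04, so d_i = -0.02938 m.
m = −d_i/d_o = +0.4458.
|h_i| = |m|·h_o = 0.4458 × 0.12 = 0.0535 m. The image is virtual, upright and reduced, on the same side as the object.

0.0535 m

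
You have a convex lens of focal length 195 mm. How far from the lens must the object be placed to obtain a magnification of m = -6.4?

225 mm

m = −d_i/d_o ⇒ d_i = −m·d_o.
1/f = 1/d_o + 1/d_i = 1/d_o − 1/(m·d_o) = (1 − 1/m)/d_o, so d_o = f(1 − 1/m) = (195.0)(1 − 1/(-6.4)) = 225 mm.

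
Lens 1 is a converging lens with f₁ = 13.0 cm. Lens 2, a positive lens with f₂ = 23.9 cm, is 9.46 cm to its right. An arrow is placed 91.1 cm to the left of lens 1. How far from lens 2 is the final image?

4.60 cm

Lens 1: 1/d_i1 = 1/f₁ − 1/d_o1 = 1/(13.0) − 1/(91.1) = 0.06595, so d_i1 = 15.16 cm.
The intermediate image is 15.16 cm to the right of lens 1, which lies 5.700 cm to the right of lens 2 — a virtual object — so d_o2 = −5.700 cm.
Lens 2: 1/d_i2 = 1/f₂ − 1/d_o2 = 1/(23.9) − 1/(-5.700) = 0.2173, so d_i2 = 4.60 cm.
The final image is real, 4.60 cm to the right of lens 2 (overall magnification ≈ -0.13).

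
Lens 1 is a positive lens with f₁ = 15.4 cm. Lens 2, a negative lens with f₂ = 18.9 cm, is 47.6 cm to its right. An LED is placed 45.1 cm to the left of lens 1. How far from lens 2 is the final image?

10.6 cm

Lens 1: 1/d_i1 = 1/f₁ − 1/d_o1 = 1/(15.4) − 1/(45.1) = 0.04276, so d_i1 = 23.39 cm.
The intermediate image is 23.39 cm to the right of lens 1, which is 47.6 − (23.39) = 24.21 cm to the left of lens 2, so d_o2 = +24.21 cm.
Lens 2 is diverging, so f₂ = −18.9 cm.
Lens 2: 1/d_i2 = 1/f₂ − 1/d_o2 = 1/(-18.9) − 1/(24.21) = -0.09422, so d_i2 = -10.6 cm.
The final image is virtual, 10.6 cm to the left of lens 2 (overall magnification ≈ -0.23).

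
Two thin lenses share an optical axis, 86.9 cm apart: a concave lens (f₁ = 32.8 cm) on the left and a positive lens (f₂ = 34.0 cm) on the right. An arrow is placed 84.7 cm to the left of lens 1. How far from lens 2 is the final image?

49.1 cm

Lens 1 is diverging, so f₁ = −32.8 cm.
Lens 1: 1/d_i1 = 1/f₁ − 1/d_o1 = 1/(-32.8) − 1/(84.7) = -0.04229, so d_i1 = -23.64 cm.
The intermediate image is 23.64 cm to the left of lens 1 (virtual), which is 86.9 − (-23.64) = 110.5 cm to the left of lens 2, so d_o2 = +110.5 cm.
Lens 2: 1/d_i2 = 1/f₂ − 1/d_o2 = 1/(34.0) − 1/(110.5) = 0.02036, so d_i2 = 49.1 cm.
The final image is real, 49.1 cm to the right of lens 2 (overall magnification ≈ -0.12).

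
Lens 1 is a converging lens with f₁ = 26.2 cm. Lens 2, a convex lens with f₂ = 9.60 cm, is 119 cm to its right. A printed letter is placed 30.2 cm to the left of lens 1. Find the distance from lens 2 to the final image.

8.56 cm

Lens 1: 1/d_i1 = 1/f₁ − 1/d_o1 = 1/(26.2) − 1/(30.2) = 0.005055, so d_i1 = 197.8 cm.
The intermediate image is 197.8 cm to the right of lens 1, which lies 78.80 cm to the right of lens 2 — a virtual object — so d_o2 = −78.80 cm.
Lens 2: 1/d_i2 = 1/f₂ − 1/d_o2 = 1/(9.60) − 1/(-78.80) = 0.1169, so d_i2 = 8.56 cm.
The final image is real, 8.56 cm to the right of lens 2 (overall magnification ≈ -0.71).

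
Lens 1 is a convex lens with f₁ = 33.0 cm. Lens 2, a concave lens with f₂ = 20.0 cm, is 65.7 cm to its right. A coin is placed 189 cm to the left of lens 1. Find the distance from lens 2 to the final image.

Lens 1: 1/d_i1 = 1/f₁ − 1/d_o1 = 1/(33.0) − 1/(189) = 0.02501, so d_i1 = 39.98 cm.
The intermediate image is 39.98 cm to the right of lens 1, which is 65.7 − (39.98) = 25.72 cm to the left of lens 2, so d_o2 = +25.72 cm.
Lens 2 is diverging, so f₂ = −20.0 cm.
Lens 2: 1/d_i2 = 1/f₂ − 1/d_o2 = 1/(-20.0) − 1/(25.72) = -0.08888, so d_i2 = -11.3 cm.
The final image is virtual, 11.3 cm to the left of lens 2 (overall magnification ≈ -0.093).

11.3 cm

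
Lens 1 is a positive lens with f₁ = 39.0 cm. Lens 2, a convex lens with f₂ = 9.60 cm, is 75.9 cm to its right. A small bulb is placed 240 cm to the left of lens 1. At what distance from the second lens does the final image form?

Lens 1: 1/d_i1 = 1/f₁ − 1/d_o1 = 1/(39.0) − 1/(240) = 0.02147, so d_i1 = 46.57 cm.
The intermediate image is 46.57 cm to the right of lens 1, which is 75.9 − (46.57) = 29.33 cm to the left of lens 2, so d_o2 = +29.33 cm.
Lens 2: 1/d_i2 = 1/f₂ − 1/d_o2 = 1/(9.60) − 1/(29.33) = 0.07007, so d_i2 = 14.3 cm.
The final image is real, 14.3 cm to the right of lens 2 (overall magnification ≈ 0.094).

14.3 cm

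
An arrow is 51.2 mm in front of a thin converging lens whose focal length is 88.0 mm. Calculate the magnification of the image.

1/d_i = 1/f − 1/d_o = 1/(88.00) − 1/(51.2) = -0.008168, so d_i = -122.4 mm.
m = −d_i/d_o = −(-122.4)/(51.2) = +2.39.
The image is virtual, upright and enlarged, on the same side as the object.

m = +2.39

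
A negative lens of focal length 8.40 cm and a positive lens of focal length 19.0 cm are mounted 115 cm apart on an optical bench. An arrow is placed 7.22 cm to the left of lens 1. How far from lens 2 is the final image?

22.6 cm

Lens 1 is diverging, so f₁ = −8.40 cm.
Lens 1: 1/d_i1 = 1/f₁ − 1/d_o1 = 1/(-8.40) − 1/(7.22) = -0.2576, so d_i1 = -3.883 cm.
The intermediate image is 3.883 cm to the left of lens 1 (virtual), which is 115 − (-3.883) = 118.9 cm to the left of lens 2, so d_o2 = +118.9 cm.
Lens 2: 1/d_i2 = 1/f₂ − 1/d_o2 = 1/(19.0) − 1/(118.9) = 0.04422, so d_i2 = 22.6 cm.
The final image is real, 22.6 cm to the right of lens 2 (overall magnification ≈ -0.10).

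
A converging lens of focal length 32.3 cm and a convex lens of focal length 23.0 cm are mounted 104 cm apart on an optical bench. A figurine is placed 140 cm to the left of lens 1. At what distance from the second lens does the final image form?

36.6 cm

Lens 1: 1/d_i1 = 1/f₁ − 1/d_o1 = 1/(32.3) − 1/(140) = 0.02382, so d_i1 = 41.99 cm.
The intermediate image is 41.99 cm to the right of lens 1, which is 104 − (41.99) = 62.01 cm to the left of lens 2, so d_o2 = +62.01 cm.
Lens 2: 1/d_i2 = 1/f₂ − 1/d_o2 = 1/(23.0) − 1/(62.01) = 0.02735, so d_i2 = 36.6 cm.
The final image is real, 36.6 cm to the right of lens 2 (overall magnification ≈ 0.18).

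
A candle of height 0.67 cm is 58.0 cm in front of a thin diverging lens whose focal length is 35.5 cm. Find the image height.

For a diverging lens, f = -35.5 cm.
1/d_i = 1/f − 1/d_o = 1/(-35.50) − 1/(58.0) = -0.04541, so d_i = -22.02 cm.
m = −d_i/d_o = +0.3797.
|h_i| = |m|·h_o = 0.3797 × 0.67 = 0.254 cm. The image is virtual, upright and reduced, on the same side as the object.

0.254 cm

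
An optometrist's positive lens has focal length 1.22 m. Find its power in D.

P = +0.820 D

P = 1/f = 1/(1.22 m) = +0.820 D.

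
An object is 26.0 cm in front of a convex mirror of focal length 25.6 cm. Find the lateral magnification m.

m = +0.496

For a convex mirror, f = -25.6 cm.
1/d_i = 1/f − 1/d_o = 1/(-25.60) − 1/(26.0) = -0.07752, so d_i = -12.90 cm.
m = −d_i/d_o = −(-12.90)/(26.0) = +0.496.
The image is virtual, upright and reduced, behind the mirror.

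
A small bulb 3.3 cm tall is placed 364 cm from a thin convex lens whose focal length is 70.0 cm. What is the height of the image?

1/d_i = 1/f − 1/d_o = 1/(70.00) − 1/(364) = 0.01154, so d_i = 86.67 cm.
m = −d_i/d_o = -0.2381.
|h_i| = |m|·h_o = 0.2381 × 3.3 = 0.786 cm. The image is real, inverted and reduced, on the far side of the lens.

0.786 cm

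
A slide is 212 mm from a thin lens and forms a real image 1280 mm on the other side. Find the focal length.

f = 182 mm (converging)

Real image ⇒ d_i = +1280 mm.
1/f = 1/d_o + 1/d_i = 1/(212) + 1/(1280) = 0.005498, so f = 182 mm.
Since f is positive, the thin lens is converging.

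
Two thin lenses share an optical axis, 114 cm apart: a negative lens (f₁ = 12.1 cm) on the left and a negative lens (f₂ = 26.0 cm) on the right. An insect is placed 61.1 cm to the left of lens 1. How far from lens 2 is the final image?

Lens 1 is diverging, so f₁ = −12.1 cm.
Lens 1: 1/d_i1 = 1/f₁ − 1/d_o1 = 1/(-12.1) − 1/(61.1) = -0.09901, so d_i1 = -10.10 cm.
The intermediate image is 10.10 cm to the left of lens 1 (virtual), which is 114 − (-10.10) = 124.1 cm to the left of lens 2, so d_o2 = +124.1 cm.
Lens 2 is diverging, so f₂ = −26.0 cm.
Lens 2: 1/d_i2 = 1/f₂ − 1/d_o2 = 1/(-26.0) − 1/(124.1) = -0.04652, so d_i2 = -21.5 cm.
The final image is virtual, 21.5 cm to the left of lens 2 (overall magnification ≈ 0.029).

21.5 cm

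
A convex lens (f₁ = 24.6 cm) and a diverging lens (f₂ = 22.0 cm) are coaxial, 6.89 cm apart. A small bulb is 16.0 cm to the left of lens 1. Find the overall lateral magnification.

Lens 1: 1/d_i1 = 1/(24.6) − 1/(16.0) = -0.02185, so d_i1 = -45.77 cm; m₁ = −d_i1/d_o1 = +2.861.
d_o2 = 6.89 − (-45.77) = 52.66 cm.
f₂ = −22.0 cm (diverging).
Lens 2: 1/d_i2 = 1/(-22.0) − 1/(52.66) = -0.06444, so d_i2 = -15.52 cm; m₂ = −d_i2/d_o2 = +0.2947.
m = m₁·m₂ = (+2.861)(+0.2947) = +0.843.

m = +0.843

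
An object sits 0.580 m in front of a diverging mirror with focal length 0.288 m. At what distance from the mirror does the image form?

0.192 m

For a diverging mirror, f = -0.288 m.
Mirror equation: 1/q = 1/f − 1/p = 1/(-0.2880) − 1/(0.580) = -3.472 − 1.724 = -5.196, so q = -0.192 m.
The image is virtual, upright and reduced, behind the mirror.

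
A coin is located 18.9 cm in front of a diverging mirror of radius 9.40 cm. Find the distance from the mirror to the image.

3.76 cm

f = R/2 = 9.40/2 = 4.700 cm; for a diverging mirror, f = -4.700 cm.
Mirror equation: 1/v = 1/f − 1/u = 1/(-4.700) − 1/(18.9) = -0.2128 − 0.05291 = -0.2657, so v = -3.76 cm.
The image is virtual, upright and reduced, behind the mirror.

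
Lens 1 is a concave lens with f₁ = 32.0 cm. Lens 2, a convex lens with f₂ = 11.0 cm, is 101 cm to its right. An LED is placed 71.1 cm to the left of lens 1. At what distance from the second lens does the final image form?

12.1 cm

Lens 1 is diverging, so f₁ = −32.0 cm.
Lens 1: 1/d_i1 = 1/f₁ − 1/d_o1 = 1/(-32.0) − 1/(71.1) = -0.04531, so d_i1 = -22.07 cm.
The intermediate image is 22.07 cm to the left of lens 1 (virtual), which is 101 − (-22.07) = 123.1 cm to the left of lens 2, so d_o2 = +123.1 cm.
Lens 2: 1/d_i2 = 1/f₂ − 1/d_o2 = 1/(11.0) − 1/(123.1) = 0.08279, so d_i2 = 12.1 cm.
The final image is real, 12.1 cm to the right of lens 2 (overall magnification ≈ -0.030).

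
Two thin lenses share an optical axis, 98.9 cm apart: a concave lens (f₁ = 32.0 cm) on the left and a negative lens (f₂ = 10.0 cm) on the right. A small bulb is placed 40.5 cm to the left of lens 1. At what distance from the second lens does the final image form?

9.21 cm

Lens 1 is diverging, so f₁ = −32.0 cm.
Lens 1: 1/d_i1 = 1/f₁ − 1/d_o1 = 1/(-32.0) − 1/(40.5) = -0.05594, so d_i1 = -17.88 cm.
The intermediate image is 17.88 cm to the left of lens 1 (virtual), which is 98.9 − (-17.88) = 116.8 cm to the left of lens 2, so d_o2 = +116.8 cm.
Lens 2 is diverging, so f₂ = −10.0 cm.
Lens 2: 1/d_i2 = 1/f₂ − 1/d_o2 = 1/(-10.0) − 1/(116.8) = -0.1086, so d_i2 = -9.21 cm.
The final image is virtual, 9.21 cm to the left of lens 2 (overall magnification ≈ 0.035).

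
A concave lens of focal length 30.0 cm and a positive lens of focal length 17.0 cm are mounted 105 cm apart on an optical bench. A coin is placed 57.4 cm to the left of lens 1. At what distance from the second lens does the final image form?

19.7 cm

Lens 1 is diverging, so f₁ = −30.0 cm.
Lens 1: 1/d_i1 = 1/f₁ − 1/d_o1 = 1/(-30.0) − 1/(57.4) = -0.05075, so d_i1 = -19.70 cm.
The intermediate image is 19.70 cm to the left of lens 1 (virtual), which is 105 − (-19.70) = 124.7 cm to the left of lens 2, so d_o2 = +124.7 cm.
Lens 2: 1/d_i2 = 1/f₂ − 1/d_o2 = 1/(17.0) − 1/(124.7) = 0.05080, so d_i2 = 19.7 cm.
The final image is real, 19.7 cm to the right of lens 2 (overall magnification ≈ -0.054).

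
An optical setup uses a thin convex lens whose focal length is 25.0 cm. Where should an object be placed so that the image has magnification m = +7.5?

m = −d_i/d_o ⇒ d_i = −m·d_o.
1/f = 1/d_o + 1/d_i = 1/d_o − 1/(m·d_o) = (1 − 1/m)/d_o, so d_o = f(1 − 1/m) = (25.00)(1 − 1/(+7.5)) = 21.7 cm.

21.7 cm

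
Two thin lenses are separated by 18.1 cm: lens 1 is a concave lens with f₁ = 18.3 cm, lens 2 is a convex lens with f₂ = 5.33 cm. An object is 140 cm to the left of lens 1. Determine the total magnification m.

f₁ = −18.3 cm (diverging).
Lens 1: 1/d_i1 = 1/(-18.3) − 1/(140) = -0.06179, so d_i1 = -16.18 cm; m₁ = −d_i1/d_o1 = +0.1156.
d_o2 = 18.1 − (-16.18) = 34.28 cm.
Lens 2: 1/d_i2 = 1/(5.33) − 1/(34.28) = 0.1584, so d_i2 = 6.311 cm; m₂ = −d_i2/d_o2 = -0.1841.
m = m₁·m₂ = (+0.1156)(-0.1841) = -0.0213.

m = -0.0213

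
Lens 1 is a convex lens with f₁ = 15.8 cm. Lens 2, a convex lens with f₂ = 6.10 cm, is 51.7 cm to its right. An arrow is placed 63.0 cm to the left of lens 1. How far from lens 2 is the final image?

Lens 1: 1/d_i1 = 1/f₁ − 1/d_o1 = 1/(15.8) − 1/(63.0) = 0.04742, so d_i1 = 21.09 cm.
The intermediate image is 21.09 cm to the right of lens 1, which is 51.7 − (21.09) = 30.61 cm to the left of lens 2, so d_o2 = +30.61 cm.
Lens 2: 1/d_i2 = 1/f₂ − 1/d_o2 = 1/(6.10) − 1/(30.61) = 0.1313, so d_i2 = 7.62 cm.
The final image is real, 7.62 cm to the right of lens 2 (overall magnification ≈ 0.083).

7.62 cm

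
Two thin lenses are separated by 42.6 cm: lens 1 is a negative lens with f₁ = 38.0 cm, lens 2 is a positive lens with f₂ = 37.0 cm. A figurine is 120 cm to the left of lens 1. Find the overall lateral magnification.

f₁ = −38.0 cm (diverging).
Lens 1: 1/d_i1 = 1/(-38.0) − 1/(120) = -0.03465, so d_i1 = -28.86 cm; m₁ = −d_i1/d_o1 = +0.2405.
d_o2 = 42.6 − (-28.86) = 71.46 cm.
Lens 2: 1/d_i2 = 1/(37.0) − 1/(71.46) = 0.01303, so d_i2 = 76.73 cm; m₂ = −d_i2/d_o2 = -1.074.
m = m₁·m₂ = (+0.2405)(-1.074) = -0.258.

m = -0.258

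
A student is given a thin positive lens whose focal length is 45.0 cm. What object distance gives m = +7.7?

39.2 cm

m = −d_i/d_o ⇒ d_i = −m·d_o.
1/f = 1/d_o + 1/d_i = 1/d_o − 1/(m·d_o) = (1 − 1/m)/d_o, so d_o = f(1 − 1/m) = (45.00)(1 − 1/(+7.7)) = 39.2 cm.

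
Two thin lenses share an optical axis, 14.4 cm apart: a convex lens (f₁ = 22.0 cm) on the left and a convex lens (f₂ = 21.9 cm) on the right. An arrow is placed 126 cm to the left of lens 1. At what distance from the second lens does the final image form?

7.86 cm

Lens 1: 1/d_i1 = 1/f₁ − 1/d_o1 = 1/(22.0) − 1/(126) = 0.03752, so d_i1 = 26.65 cm.
The intermediate image is 26.65 cm to the right of lens 1, which lies 12.25 cm to the right of lens 2 — a virtual object — so d_o2 = −12.25 cm.
Lens 2: 1/d_i2 = 1/f₂ − 1/d_o2 = 1/(21.9) − 1/(-12.25) = 0.1273, so d_i2 = 7.86 cm.
The final image is real, 7.86 cm to the right of lens 2 (overall magnification ≈ -0.14).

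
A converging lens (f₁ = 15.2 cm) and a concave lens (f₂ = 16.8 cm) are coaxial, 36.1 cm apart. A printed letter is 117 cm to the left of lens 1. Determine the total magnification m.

Lens 1: 1/d_i1 = 1/(15.2) − 1/(117) = 0.05724, so d_i1 = 17.47 cm; m₁ = −d_i1/d_o1 = -0.1493.
d_o2 = 36.1 − (17.47) = 18.63 cm.
f₂ = −16.8 cm (diverging).
Lens 2: 1/d_i2 = 1/(-16.8) − 1/(18.63) = -0.1132, so d_i2 = -8.834 cm; m₂ = −d_i2/d_o2 = +0.4742.
m = m₁·m₂ = (-0.1493)(+0.4742) = -0.0708.

m = -0.0708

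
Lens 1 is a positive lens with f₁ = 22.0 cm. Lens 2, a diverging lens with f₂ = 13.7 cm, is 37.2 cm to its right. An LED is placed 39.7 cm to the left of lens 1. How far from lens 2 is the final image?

Lens 1: 1/d_i1 = 1/f₁ − 1/d_o1 = 1/(22.0) − 1/(39.7) = 0.02027, so d_i1 = 49.34 cm.
The intermediate image is 49.34 cm to the right of lens 1, which lies 12.14 cm to the right of lens 2 — a virtual object — so d_o2 = −12.14 cm.
Lens 2 is diverging, so f₂ = −13.7 cm.
Lens 2: 1/d_i2 = 1/f₂ − 1/d_o2 = 1/(-13.7) − 1/(-12.14) = 0.009380, so d_i2 = 107 cm.
The final image is real, 107 cm to the right of lens 2 (overall magnification ≈ -11).

107 cm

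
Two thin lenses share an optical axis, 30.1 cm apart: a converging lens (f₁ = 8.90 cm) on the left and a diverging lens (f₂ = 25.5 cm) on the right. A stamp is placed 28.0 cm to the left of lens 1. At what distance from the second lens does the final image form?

10.2 cm

Lens 1: 1/d_i1 = 1/f₁ − 1/d_o1 = 1/(8.90) − 1/(28.0) = 0.07665, so d_i1 = 13.05 cm.
The intermediate image is 13.05 cm to the right of lens 1, which is 30.1 − (13.05) = 17.05 cm to the left of lens 2, so d_o2 = +17.05 cm.
Lens 2 is diverging, so f₂ = −25.5 cm.
Lens 2: 1/d_i2 = 1/f₂ − 1/d_o2 = 1/(-25.5) − 1/(17.05) = -0.09787, so d_i2 = -10.2 cm.
The final image is virtual, 10.2 cm to the left of lens 2 (overall magnification ≈ -0.28).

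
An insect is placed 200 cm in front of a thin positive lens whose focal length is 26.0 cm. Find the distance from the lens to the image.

29.9 cm

Thin-lens equation: 1/q = 1/f − 1/p = 1/(26.00) − 1/(200) = 0.03846 − 0.005000 = 0.03346, so q = 29.9 cm.
The image is real, inverted and reduced, on the far side of the lens.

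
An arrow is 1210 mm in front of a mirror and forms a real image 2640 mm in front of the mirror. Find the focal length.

Real image ⇒ d_i = +2640 mm.
1/f = 1/d_o + 1/d_i = 1/(1210) + 1/(2640) = 0.001205, so f = 830 mm.
Since f is positive, the mirror is concave.

f = 830 mm (concave)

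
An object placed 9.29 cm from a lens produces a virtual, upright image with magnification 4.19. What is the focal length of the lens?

m = −d_i/d_o ⇒ d_i = −m·d_o = −(+4.19)·(9.29) = -38.93 cm.
1/f = 1/d_o + 1/d_i = 1/(9.29) + 1/(-38.93) = 0.08196, so f = 12.2 cm.
Since f is positive, the lens is converging.

f = 12.2 cm (converging)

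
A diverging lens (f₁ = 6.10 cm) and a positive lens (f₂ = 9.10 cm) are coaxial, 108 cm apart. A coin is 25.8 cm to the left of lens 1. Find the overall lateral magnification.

m = -0.0168

f₁ = −6.10 cm (diverging).
Lens 1: 1/d_i1 = 1/(-6.10) − 1/(25.8) = -0.2027, so d_i1 = -4.934 cm; m₁ = −d_i1/d_o1 = +0.1912.
d_o2 = 108 − (-4.934) = 112.9 cm.
Lens 2: 1/d_i2 = 1/(9.10) − 1/(112.9) = 0.1010, so d_i2 = 9.898 cm; m₂ = −d_i2/d_o2 = -0.08767.
m = m₁·m₂ = (+0.1912)(-0.08767) = -0.0168.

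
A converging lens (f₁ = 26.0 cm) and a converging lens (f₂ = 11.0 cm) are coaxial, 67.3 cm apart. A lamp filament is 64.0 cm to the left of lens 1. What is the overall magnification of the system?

Lens 1: 1/d_i1 = 1/(26.0) − 1/(64.0) = 0.02284, so d_i1 = 43.79 cm; m₁ = −d_i1/d_o1 = -0.6842.
d_o2 = 67.3 − (43.79) = 23.51 cm.
Lens 2: 1/d_i2 = 1/(11.0) − 1/(23.51) = 0.04837, so d_i2 = 20.67 cm; m₂ = −d_i2/d_o2 = -0.8793.
m = m₁·m₂ = (-0.6842)(-0.8793) = +0.602.

m = +0.602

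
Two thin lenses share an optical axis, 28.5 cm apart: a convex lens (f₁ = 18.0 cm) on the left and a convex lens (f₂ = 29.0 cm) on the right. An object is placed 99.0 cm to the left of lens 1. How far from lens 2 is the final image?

8.38 cm

Lens 1: 1/d_i1 = 1/f₁ − 1/d_o1 = 1/(18.0) − 1/(99.0) = 0.04545, so d_i1 = 22.00 cm.
The intermediate image is 22.00 cm to the right of lens 1, which is 28.5 − (22.00) = 6.500 cm to the left of lens 2, so d_o2 = +6.500 cm.
Lens 2: 1/d_i2 = 1/f₂ − 1/d_o2 = 1/(29.0) − 1/(6.500) = -0.1194, so d_i2 = -8.38 cm.
The final image is virtual, 8.38 cm to the left of lens 2 (overall magnification ≈ -0.29).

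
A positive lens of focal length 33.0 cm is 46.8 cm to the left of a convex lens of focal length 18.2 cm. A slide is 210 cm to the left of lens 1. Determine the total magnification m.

m = -0.322

Lens 1: 1/d_i1 = 1/(33.0) − 1/(210) = 0.02554, so d_i1 = 39.15 cm; m₁ = −d_i1/d_o1 = -0.1864.
d_o2 = 46.8 − (39.15) = 7.650 cm.
Lens 2: 1/d_i2 = 1/(18.2) − 1/(7.650) = -0.07577, so d_i2 = -13.20 cm; m₂ = −d_i2/d_o2 = +1.725.
m = m₁·m₂ = (-0.1864)(+1.725) = -0.322.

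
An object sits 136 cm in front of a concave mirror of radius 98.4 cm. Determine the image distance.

77.1 cm

f = R/2 = 98.4/2 = 49.20 cm.
Mirror equation: 1/v = 1/f − 1/u = 1/(49.20) − 1/(136) = 0.02033 − 0.007353 = 0.01297, so v = 77.1 cm.
The image is real, inverted and reduced, in front of the mirror.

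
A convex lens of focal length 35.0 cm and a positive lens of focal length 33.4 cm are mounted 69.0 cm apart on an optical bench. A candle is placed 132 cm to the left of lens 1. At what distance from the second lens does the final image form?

59.3 cm

Lens 1: 1/d_i1 = 1/f₁ − 1/d_o1 = 1/(35.0) − 1/(132) = 0.02100, so d_i1 = 47.63 cm.
The intermediate image is 47.63 cm to the right of lens 1, which is 69.0 − (47.63) = 21.37 cm to the left of lens 2, so d_o2 = +21.37 cm.
Lens 2: 1/d_i2 = 1/f₂ − 1/d_o2 = 1/(33.4) − 1/(21.37) = -0.01685, so d_i2 = -59.3 cm.
The final image is virtual, 59.3 cm to the left of lens 2 (overall magnification ≈ -1.0).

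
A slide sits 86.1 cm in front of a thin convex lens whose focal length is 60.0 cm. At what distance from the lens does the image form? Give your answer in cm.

198 cm

Lens equation: 1/s_i = 1/f − 1/s_o = 1/(60.00) − 1/(86.1) = 0.01667 − 0.01161 = 0.005052, so s_i = 198 cm.
The image is real, inverted and enlarged, on the far side of the lens.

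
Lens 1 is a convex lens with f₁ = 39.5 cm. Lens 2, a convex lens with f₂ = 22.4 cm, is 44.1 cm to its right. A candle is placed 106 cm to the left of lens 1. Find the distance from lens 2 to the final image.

Lens 1: 1/d_i1 = 1/f₁ − 1/d_o1 = 1/(39.5) − 1/(106) = 0.01588, so d_i1 = 62.96 cm.
The intermediate image is 62.96 cm to the right of lens 1, which lies 18.86 cm to the right of lens 2 — a virtual object — so d_o2 = −18.86 cm.
Lens 2: 1/d_i2 = 1/f₂ − 1/d_o2 = 1/(22.4) − 1/(-18.86) = 0.09767, so d_i2 = 10.2 cm.
The final image is real, 10.2 cm to the right of lens 2 (overall magnification ≈ -0.32).

10.2 cm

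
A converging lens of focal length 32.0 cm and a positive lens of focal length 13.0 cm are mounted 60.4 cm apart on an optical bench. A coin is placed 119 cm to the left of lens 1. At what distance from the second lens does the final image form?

Lens 1: 1/d_i1 = 1/f₁ − 1/d_o1 = 1/(32.0) − 1/(119) = 0.02285, so d_i1 = 43.77 cm.
The intermediate image is 43.77 cm to the right of lens 1, which is 60.4 − (43.77) = 16.63 cm to the left of lens 2, so d_o2 = +16.63 cm.
Lens 2: 1/d_i2 = 1/f₂ − 1/d_o2 = 1/(13.0) − 1/(16.63) = 0.01679, so d_i2 = 59.6 cm.
The final image is real, 59.6 cm to the right of lens 2 (overall magnification ≈ 1.3).

59.6 cm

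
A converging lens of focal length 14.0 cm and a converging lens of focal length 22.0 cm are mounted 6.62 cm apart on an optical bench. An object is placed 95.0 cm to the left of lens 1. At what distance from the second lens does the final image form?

6.78 cm

Lens 1: 1/d_i1 = 1/f₁ − 1/d_o1 = 1/(14.0) − 1/(95.0) = 0.06090, so d_i1 = 16.42 cm.
The intermediate image is 16.42 cm to the right of lens 1, which lies 9.800 cm to the right of lens 2 — a virtual object — so d_o2 = −9.800 cm.
Lens 2: 1/d_i2 = 1/f₂ − 1/d_o2 = 1/(22.0) − 1/(-9.800) = 0.1475, so d_i2 = 6.78 cm.
The final image is real, 6.78 cm to the right of lens 2 (overall magnification ≈ -0.12).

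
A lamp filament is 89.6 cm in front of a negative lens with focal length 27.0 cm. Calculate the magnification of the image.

For a negative lens, f = -27.0 cm.
1/d_i = 1/f − 1/d_o = 1/(-27.00) − 1/(89.6) = -0.04820, so d_i = -20.75 cm.
m = −d_i/d_o = −(-20.75)/(89.6) = +0.232.
The image is virtual, upright and reduced, on the same side as the object.

m = +0.232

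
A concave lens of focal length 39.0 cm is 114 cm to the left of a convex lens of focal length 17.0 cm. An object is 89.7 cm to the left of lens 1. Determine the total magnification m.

f₁ = −39.0 cm (diverging).
Lens 1: 1/d_i1 = 1/(-39.0) − 1/(89.7) = -0.03679, so d_i1 = -27.18 cm; m₁ = −d_i1/d_o1 = +0.3030.
d_o2 = 114 − (-27.18) = 141.2 cm.
Lens 2: 1/d_i2 = 1/(17.0) − 1/(141.2) = 0.05174, so d_i2 = 19.33 cm; m₂ = −d_i2/d_o2 = -0.1369.
m = m₁·m₂ = (+0.3030)(-0.1369) = -0.0415.

m = -0.0415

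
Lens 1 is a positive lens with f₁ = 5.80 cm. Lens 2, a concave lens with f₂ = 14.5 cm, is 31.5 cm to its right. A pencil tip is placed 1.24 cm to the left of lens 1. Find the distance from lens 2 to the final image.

Lens 1: 1/d_i1 = 1/f₁ − 1/d_o1 = 1/(5.80) − 1/(1.24) = -0.6340, so d_i1 = -1.577 cm.
The intermediate image is 1.577 cm to the left of lens 1 (virtual), which is 31.5 − (-1.577) = 33.08 cm to the left of lens 2, so d_o2 = +33.08 cm.
Lens 2 is diverging, so f₂ = −14.5 cm.
Lens 2: 1/d_i2 = 1/f₂ − 1/d_o2 = 1/(-14.5) − 1/(33.08) = -0.09920, so d_i2 = -10.1 cm.
The final image is virtual, 10.1 cm to the left of lens 2 (overall magnification ≈ 0.39).

10.1 cm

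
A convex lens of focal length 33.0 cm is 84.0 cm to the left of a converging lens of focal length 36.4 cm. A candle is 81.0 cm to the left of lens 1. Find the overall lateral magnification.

m = -3.09

Lens 1: 1/d_i1 = 1/(33.0) − 1/(81.0) = 0.01796, so d_i1 = 55.69 cm; m₁ = −d_i1/d_o1 = -0.6875.
d_o2 = 84.0 − (55.69) = 28.31 cm.
Lens 2: 1/d_i2 = 1/(36.4) − 1/(28.31) = -0.007851, so d_i2 = -127.4 cm; m₂ = −d_i2/d_o2 = +4.499.
m = m₁·m₂ = (-0.6875)(+4.499) = -3.09.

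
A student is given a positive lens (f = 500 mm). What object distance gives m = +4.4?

m = −d_i/d_o ⇒ d_i = −m·d_o.
1/f = 1/d_o + 1/d_i = 1/d_o − 1/(m·d_o) = (1 − 1/m)/d_o, so d_o = f(1 − 1/m) = (500.0)(1 − 1/(+4.4)) = 386 mm.

386 mm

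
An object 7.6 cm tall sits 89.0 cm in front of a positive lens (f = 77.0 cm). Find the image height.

48.8 cm

1/d_i = 1/f − 1/d_o = 1/(77.00) − 1/(89.0) = 0.001751, so d_i = 571.1 cm.
m = −d_i/d_o = -6.417.
|h_i| = |m|·h_o = 6.417 × 7.6 = 48.8 cm. The image is real, inverted and enlarged, on the far side of the lens.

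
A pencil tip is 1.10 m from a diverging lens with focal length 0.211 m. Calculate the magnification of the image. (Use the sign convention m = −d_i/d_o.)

For a diverging lens, f = -0.211 m.
1/d_i = 1/f − 1/d_o = 1/(-0.2110) − 1/(1.10) = -5.648, so d_i = -0.1770 m.
m = −d_i/d_o = −(-0.1770)/(1.10) = +0.161.
The image is virtual, upright and reduced, on the same side as the object.

m = +0.161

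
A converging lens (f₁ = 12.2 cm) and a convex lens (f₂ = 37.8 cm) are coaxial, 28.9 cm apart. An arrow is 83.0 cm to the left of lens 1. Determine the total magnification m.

m = -0.281

Lens 1: 1/d_i1 = 1/(12.2) − 1/(83.0) = 0.06992, so d_i1 = 14.30 cm; m₁ = −d_i1/d_o1 = -0.1723.
d_o2 = 28.9 − (14.30) = 14.60 cm.
Lens 2: 1/d_i2 = 1/(37.8) − 1/(14.60) = -0.04204, so d_i2 = -23.79 cm; m₂ = −d_i2/d_o2 = +1.629.
m = m₁·m₂ = (-0.1723)(+1.629) = -0.281.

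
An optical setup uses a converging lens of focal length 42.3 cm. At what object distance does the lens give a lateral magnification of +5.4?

34.5 cm

m = −d_i/d_o ⇒ d_i = −m·d_o.
1/f = 1/d_o + 1/d_i = 1/d_o − 1/(m·d_o) = (1 − 1/m)/d_o, so d_o = f(1 − 1/m) = (42.30)(1 − 1/(+5.4)) = 34.5 cm.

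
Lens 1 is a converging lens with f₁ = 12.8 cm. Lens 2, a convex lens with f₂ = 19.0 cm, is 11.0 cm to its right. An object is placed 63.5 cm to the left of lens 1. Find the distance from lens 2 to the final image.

3.98 cm

Lens 1: 1/d_i1 = 1/f₁ − 1/d_o1 = 1/(12.8) − 1/(63.5) = 0.06238, so d_i1 = 16.03 cm.
The intermediate image is 16.03 cm to the right of lens 1, which lies 5.030 cm to the right of lens 2 — a virtual object — so d_o2 = −5.030 cm.
Lens 2: 1/d_i2 = 1/f₂ − 1/d_o2 = 1/(19.0) − 1/(-5.030) = 0.2514, so d_i2 = 3.98 cm.
The final image is real, 3.98 cm to the right of lens 2 (overall magnification ≈ -0.20).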